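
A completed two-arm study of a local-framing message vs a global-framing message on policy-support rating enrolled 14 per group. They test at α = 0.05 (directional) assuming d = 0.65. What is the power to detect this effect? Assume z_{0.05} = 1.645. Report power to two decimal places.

power ≈ 0.53

For two equal groups, power = Φ(d·√(n/2) − z_{α}).
d·√(n/2) = 0.65 × √(14/2) = 0.65 × 2.646 = 1.720.
z_β = 1.720 − 1.645 = 0.075.
Power = Φ(0.075) = 0.530.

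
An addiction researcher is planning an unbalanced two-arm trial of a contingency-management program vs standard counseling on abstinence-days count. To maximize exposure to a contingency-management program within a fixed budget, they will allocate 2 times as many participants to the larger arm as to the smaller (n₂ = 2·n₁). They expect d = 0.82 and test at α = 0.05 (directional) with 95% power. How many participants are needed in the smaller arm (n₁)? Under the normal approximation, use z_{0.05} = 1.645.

n₁ = 25

With allocation ratio k = n₂/n₁ = 2, Var(x̄₁−x̄₂) = σ²(1/n₁ + 1/(k·n₁)) = σ²·(k+1)/(k·n₁).
So n₁ = (1 + 1/k)·((z_{α} + z_β)/d)² = 1.500 × (3.290/0.82)².
n₁ = 1.500 × 16.10 = 24.1.
Round up: n₁ = 25, giving n₂ = 2 × 25 = 50.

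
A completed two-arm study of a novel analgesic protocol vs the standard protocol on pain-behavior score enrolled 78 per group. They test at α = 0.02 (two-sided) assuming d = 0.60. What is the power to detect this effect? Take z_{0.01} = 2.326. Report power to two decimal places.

power ≈ 0.92

For two equal groups, power = Φ(d·√(n/2) − z_{α/2}).
d·√(n/2) = 0.60 × √(78/2) = 0.60 × 6.245 = 3.747.
z_β = 3.747 − 2.326 = 1.421.
Power = Φ(1.421) = 0.922.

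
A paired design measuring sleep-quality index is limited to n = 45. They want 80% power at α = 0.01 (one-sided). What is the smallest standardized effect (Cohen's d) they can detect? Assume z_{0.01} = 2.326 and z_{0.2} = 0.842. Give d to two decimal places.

For a single sample (or paired design) of n = 45: d_min = (z_{α} + z_β)/√n.
z-sum = 2.326 + 0.842 = 3.168.
d_min = 3.168 / √45 = 3.168 / 6.708 = 0.472.

d_min ≈ 0.47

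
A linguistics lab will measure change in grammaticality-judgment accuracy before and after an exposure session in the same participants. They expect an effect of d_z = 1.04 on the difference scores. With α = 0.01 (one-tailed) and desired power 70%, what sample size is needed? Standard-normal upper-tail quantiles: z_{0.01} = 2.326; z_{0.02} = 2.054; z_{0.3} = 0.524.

n = 8 pairs

For a paired (one-sample on differences) test: n = ((z_{α} + z_β) / d)².
z_{α} + z_β = 2.326 + 0.524 = 2.850.
n = (2.850 / 1.04)² = 2.740² = 7.51.
Round up.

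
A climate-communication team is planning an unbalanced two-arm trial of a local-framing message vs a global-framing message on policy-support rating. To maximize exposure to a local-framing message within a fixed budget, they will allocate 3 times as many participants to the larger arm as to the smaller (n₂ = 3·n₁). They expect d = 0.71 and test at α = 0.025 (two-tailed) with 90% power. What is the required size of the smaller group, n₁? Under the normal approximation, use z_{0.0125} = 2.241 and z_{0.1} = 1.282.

With allocation ratio k = n₂/n₁ = 3, Var(x̄₁−x̄₂) = σ²(1/n₁ + 1/(k·n₁)) = σ²·(k+1)/(k·n₁).
So n₁ = (1 + 1/k)·((z_{α/2} + z_β)/d)² = 1.333 × (3.523/0.71)².
n₁ = 1.333 × 24.62 = 32.8.
Round up: n₁ = 33, giving n₂ = 3 × 33 = 99.

n₁ = 33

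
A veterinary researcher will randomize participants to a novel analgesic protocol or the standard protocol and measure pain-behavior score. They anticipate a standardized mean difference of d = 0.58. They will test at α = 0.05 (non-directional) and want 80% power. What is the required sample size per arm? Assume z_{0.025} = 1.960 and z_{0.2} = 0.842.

For two independent groups with equal n: n = 2·((z_{α/2} + z_β) / d)².
z_{α/2} + z_β = 1.960 + 0.842 = 2.802.
n = 2 × (2.802 / 0.58)² = 2 × 4.831² = 2 × 23.34 = 46.7.
Round up to the next whole participant.

n = 47 per group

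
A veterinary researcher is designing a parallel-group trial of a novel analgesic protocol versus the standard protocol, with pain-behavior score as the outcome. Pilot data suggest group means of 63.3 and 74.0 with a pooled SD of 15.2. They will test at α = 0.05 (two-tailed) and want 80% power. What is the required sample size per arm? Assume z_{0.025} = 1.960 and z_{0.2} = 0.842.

n = 32 per group

Cohen's d = |M₁ − M₂| / SD_pooled = |63.3 − 74.0| / 15.2 = 10.7 / 15.2 = 0.704.
For two independent groups with equal n: n = 2·((z_{α/2} + z_β) / d)².
z_{α/2} + z_β = 1.960 + 0.842 = 2.802.
n = 2 × (2.802 / 0.704)² = 2 × 3.980² = 2 × 15.84 = 31.7.
Round up to the next whole participant.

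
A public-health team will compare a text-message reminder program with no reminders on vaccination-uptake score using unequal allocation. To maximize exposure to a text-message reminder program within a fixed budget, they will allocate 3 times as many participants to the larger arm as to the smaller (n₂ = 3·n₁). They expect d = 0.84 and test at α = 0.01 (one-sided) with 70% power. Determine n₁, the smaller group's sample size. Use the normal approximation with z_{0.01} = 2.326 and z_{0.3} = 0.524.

n₁ = 16

With allocation ratio k = n₂/n₁ = 3, Var(x̄₁−x̄₂) = σ²(1/n₁ + 1/(k·n₁)) = σ²·(k+1)/(k·n₁).
So n₁ = (1 + 1/k)·((z_{α} + z_β)/d)² = 1.333 × (2.850/0.84)².
n₁ = 1.333 × 11.51 = 15.3.
Round up: n₁ = 16, giving n₂ = 3 × 16 = 48.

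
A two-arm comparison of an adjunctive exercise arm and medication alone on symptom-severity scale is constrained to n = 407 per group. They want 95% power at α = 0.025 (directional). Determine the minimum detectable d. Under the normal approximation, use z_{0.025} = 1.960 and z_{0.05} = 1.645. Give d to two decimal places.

For two independent groups of n = 407 each: d_min = (z_{α} + z_β)·√(2/n).
z-sum = 1.960 + 1.645 = 3.605.
d_min = 3.605 × √(2/407) = 3.605 × 0.0701 = 0.253.

d_min ≈ 0.25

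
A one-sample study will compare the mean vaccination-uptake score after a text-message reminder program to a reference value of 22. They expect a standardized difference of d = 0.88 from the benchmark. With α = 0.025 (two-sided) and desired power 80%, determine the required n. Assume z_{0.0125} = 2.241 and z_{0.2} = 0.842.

n = 13

For a one-sample test: n = ((z_{α/2} + z_β) / d)².
z_{α/2} + z_β = 2.241 + 0.842 = 3.083.
n = (3.083 / 0.88)² = 3.503² = 12.27.
Round up.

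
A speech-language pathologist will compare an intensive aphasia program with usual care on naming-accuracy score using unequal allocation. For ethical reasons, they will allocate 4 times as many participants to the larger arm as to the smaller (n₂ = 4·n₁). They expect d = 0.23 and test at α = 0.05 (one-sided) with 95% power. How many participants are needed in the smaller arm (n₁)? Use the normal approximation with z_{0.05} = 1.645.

With allocation ratio k = n₂/n₁ = 4, Var(x̄₁−x̄₂) = σ²(1/n₁ + 1/(k·n₁)) = σ²·(k+1)/(k·n₁).
So n₁ = (1 + 1/k)·((z_{α} + z_β)/d)² = 1.250 × (3.290/0.23)².
n₁ = 1.250 × 204.61 = 255.8.
Round up: n₁ = 256, giving n₂ = 4 × 256 = 1024.

n₁ = 256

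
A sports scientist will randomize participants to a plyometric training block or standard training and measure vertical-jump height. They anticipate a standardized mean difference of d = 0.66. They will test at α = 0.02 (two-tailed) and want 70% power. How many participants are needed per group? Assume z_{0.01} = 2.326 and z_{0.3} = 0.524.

n = 38 per group

For two independent groups with equal n: n = 2·((z_{α/2} + z_β) / d)².
z_{α/2} + z_β = 2.326 + 0.524 = 2.850.
n = 2 × (2.850 / 0.66)² = 2 × 4.318² = 2 × 18.65 = 37.3.
Round up to the next whole participant.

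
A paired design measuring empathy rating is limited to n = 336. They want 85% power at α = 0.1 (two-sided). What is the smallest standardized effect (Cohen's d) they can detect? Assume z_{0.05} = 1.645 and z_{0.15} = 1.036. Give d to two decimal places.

d_min ≈ 0.15

For a single sample (or paired design) of n = 336: d_min = (z_{α/2} + z_β)/√n.
z-sum = 1.645 + 1.036 = 2.681.
d_min = 2.681 / √336 = 2.681 / 18.330 = 0.146.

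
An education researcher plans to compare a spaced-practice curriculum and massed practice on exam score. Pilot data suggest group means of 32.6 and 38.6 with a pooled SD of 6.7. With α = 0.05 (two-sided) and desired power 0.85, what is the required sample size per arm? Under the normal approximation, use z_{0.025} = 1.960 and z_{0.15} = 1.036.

Cohen's d = |M₁ − M₂| / SD_pooled = |32.6 − 38.6| / 6.7 = 6.0 / 6.7 = 0.896.
For two independent groups with equal n: n = 2·((z_{α/2} + z_β) / d)².
z_{α/2} + z_β = 1.960 + 1.036 = 2.996.
n = 2 × (2.996 / 0.896)² = 2 × 3.344² = 2 × 11.18 = 22.4.
Round up to the next whole participant.

n = 23 per group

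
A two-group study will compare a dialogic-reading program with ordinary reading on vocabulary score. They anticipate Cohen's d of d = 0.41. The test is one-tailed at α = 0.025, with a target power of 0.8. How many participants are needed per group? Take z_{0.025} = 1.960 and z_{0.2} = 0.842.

n = 94 per group

For two independent groups with equal n: n = 2·((z_{α} + z_β) / d)².
z_{α} + z_β = 1.960 + 0.842 = 2.802.
n = 2 × (2.802 / 0.41)² = 2 × 6.834² = 2 × 46.71 = 93.4.
Round up to the next whole participant.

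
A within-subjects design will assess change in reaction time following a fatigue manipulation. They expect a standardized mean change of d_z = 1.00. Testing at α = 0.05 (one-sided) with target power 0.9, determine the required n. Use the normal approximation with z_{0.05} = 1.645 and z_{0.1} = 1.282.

For a paired (one-sample on differences) test: n = ((z_{α} + z_β) / d)².
z_{α} + z_β = 1.645 + 1.282 = 2.927.
n = (2.927 / 1.00)² = 2.927² = 8.57.
Round up.

n = 9 pairs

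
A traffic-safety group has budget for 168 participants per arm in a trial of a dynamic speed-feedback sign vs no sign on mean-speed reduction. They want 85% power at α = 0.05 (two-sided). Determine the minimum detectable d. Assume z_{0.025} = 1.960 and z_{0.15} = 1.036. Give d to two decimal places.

d_min ≈ 0.33

For two independent groups of n = 168 each: d_min = (z_{α/2} + z_β)·√(2/n).
z-sum = 1.960 + 1.036 = 2.996.
d_min = 2.996 × √(2/168) = 2.996 × 0.1091 = 0.327.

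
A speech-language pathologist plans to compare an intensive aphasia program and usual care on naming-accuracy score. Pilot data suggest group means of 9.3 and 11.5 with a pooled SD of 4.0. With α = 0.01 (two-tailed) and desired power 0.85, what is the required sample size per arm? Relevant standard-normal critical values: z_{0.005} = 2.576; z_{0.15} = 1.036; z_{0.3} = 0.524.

Cohen's d = |M₁ − M₂| / SD_pooled = |9.3 − 11.5| / 4.0 = 2.2 / 4.0 = 0.550.
For two independent groups with equal n: n = 2·((z_{α/2} + z_β) / d)².
z_{α/2} + z_β = 2.576 + 1.036 = 3.612.
n = 2 × (3.612 / 0.550)² = 2 × 6.567² = 2 × 43.13 = 86.3.
Round up to the next whole participant.

n = 87 per group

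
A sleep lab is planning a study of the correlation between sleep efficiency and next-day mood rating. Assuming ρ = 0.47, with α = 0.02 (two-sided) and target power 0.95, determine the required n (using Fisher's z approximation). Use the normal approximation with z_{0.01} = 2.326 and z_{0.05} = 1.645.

n = 64

Fisher's z: C = ½·ln((1+r)/(1−r)) = ½·ln(2.7736) = 0.5101.
n = ((z_{α/2} + z_β)/C)² + 3.
(2.326 + 1.645) / 0.5101 = 3.971 / 0.5101 = 7.785.
n = 7.785² + 3 = 60.60 + 3 = 63.6.
Round up.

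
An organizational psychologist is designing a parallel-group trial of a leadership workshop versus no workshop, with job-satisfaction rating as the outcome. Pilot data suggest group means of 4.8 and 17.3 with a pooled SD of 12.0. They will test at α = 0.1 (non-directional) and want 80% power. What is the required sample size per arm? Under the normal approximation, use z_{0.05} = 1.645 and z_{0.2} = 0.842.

Cohen's d = |M₁ − M₂| / SD_pooled = |4.8 − 17.3| / 12.0 = 12.5 / 12.0 = 1.042.
For two independent groups with equal n: n = 2·((z_{α/2} + z_β) / d)².
z_{α/2} + z_β = 1.645 + 0.842 = 2.487.
n = 2 × (2.487 / 1.042)² = 2 × 2.387² = 2 × 5.70 = 11.4.
Round up to the next whole participant.

n = 12 per group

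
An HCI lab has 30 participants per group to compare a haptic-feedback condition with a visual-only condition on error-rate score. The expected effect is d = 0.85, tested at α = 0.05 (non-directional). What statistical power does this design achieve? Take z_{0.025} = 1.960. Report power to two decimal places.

power ≈ 0.91

For two equal groups, power = Φ(d·√(n/2) − z_{α/2}).
d·√(n/2) = 0.85 × √(30/2) = 0.85 × 3.873 = 3.292.
z_β = 3.292 − 1.960 = 1.332.
Power = Φ(1.332) = 0.909.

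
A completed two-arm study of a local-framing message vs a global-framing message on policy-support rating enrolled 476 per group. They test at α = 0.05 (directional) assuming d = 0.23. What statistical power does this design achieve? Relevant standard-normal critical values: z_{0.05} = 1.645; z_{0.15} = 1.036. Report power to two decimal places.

power ≈ 0.97

For two equal groups, power = Φ(d·√(n/2) − z_{α}).
d·√(n/2) = 0.23 × √(476/2) = 0.23 × 15.427 = 3.548.
z_β = 3.548 − 1.645 = 1.903.
Power = Φ(1.903) = 0.971.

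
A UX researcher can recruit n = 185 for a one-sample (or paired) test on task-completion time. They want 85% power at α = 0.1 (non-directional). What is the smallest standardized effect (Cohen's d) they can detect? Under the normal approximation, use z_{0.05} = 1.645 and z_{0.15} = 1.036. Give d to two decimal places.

d_min ≈ 0.20

For a single sample (or paired design) of n = 185: d_min = (z_{α/2} + z_β)/√n.
z-sum = 1.645 + 1.036 = 2.681.
d_min = 2.681 / √185 = 2.681 / 13.601 = 0.197.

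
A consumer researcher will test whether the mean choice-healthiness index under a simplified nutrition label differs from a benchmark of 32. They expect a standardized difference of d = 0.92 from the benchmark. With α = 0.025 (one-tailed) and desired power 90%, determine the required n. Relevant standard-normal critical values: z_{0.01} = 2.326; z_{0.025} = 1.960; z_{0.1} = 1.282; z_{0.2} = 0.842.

n = 13

For a one-sample test: n = ((z_{α} + z_β) / d)².
z_{α} + z_β = 1.960 + 1.282 = 3.242.
n = (3.242 / 0.92)² = 3.524² = 12.42.
Round up.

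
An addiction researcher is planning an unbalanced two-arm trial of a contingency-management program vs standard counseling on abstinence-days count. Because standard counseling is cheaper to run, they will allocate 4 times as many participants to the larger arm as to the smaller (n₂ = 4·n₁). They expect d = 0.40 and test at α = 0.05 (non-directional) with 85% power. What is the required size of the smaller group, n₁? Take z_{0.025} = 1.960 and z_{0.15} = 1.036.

n₁ = 71

With allocation ratio k = n₂/n₁ = 4, Var(x̄₁−x̄₂) = σ²(1/n₁ + 1/(k·n₁)) = σ²·(k+1)/(k·n₁).
So n₁ = (1 + 1/k)·((z_{α/2} + z_β)/d)² = 1.250 × (2.996/0.40)².
n₁ = 1.250 × 56.10 = 70.1.
Round up: n₁ = 71, giving n₂ = 4 × 71 = 284.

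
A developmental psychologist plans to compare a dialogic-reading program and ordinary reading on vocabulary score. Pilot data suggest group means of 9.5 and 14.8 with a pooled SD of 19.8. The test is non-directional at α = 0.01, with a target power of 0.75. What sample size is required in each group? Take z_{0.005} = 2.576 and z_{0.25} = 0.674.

n = 295 per group

Cohen's d = |M₁ − M₂| / SD_pooled = |9.5 − 14.8| / 19.8 = 5.3 / 19.8 = 0.268.
For two independent groups with equal n: n = 2·((z_{α/2} + z_β) / d)².
z_{α/2} + z_β = 2.576 + 0.674 = 3.250.
n = 2 × (3.250 / 0.268)² = 2 × 12.127² = 2 × 147.06 = 294.1.
Round up to the next whole participant.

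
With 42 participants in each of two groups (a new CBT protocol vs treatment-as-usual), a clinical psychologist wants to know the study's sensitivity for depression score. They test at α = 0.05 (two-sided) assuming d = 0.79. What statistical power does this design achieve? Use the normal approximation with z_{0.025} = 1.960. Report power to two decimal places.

For two equal groups, power = Φ(d·√(n/2) − z_{α/2}).
d·√(n/2) = 0.79 × √(42/2) = 0.79 × 4.583 = 3.620.
z_β = 3.620 − 1.960 = 1.660.
Power = Φ(1.660) = 0.952.

power ≈ 0.95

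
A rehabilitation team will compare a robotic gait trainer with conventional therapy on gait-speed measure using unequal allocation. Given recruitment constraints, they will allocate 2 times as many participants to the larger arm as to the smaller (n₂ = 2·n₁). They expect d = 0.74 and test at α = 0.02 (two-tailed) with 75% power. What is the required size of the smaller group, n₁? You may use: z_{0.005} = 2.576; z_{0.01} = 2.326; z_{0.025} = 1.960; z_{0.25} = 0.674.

n₁ = 25

With allocation ratio k = n₂/n₁ = 2, Var(x̄₁−x̄₂) = σ²(1/n₁ + 1/(k·n₁)) = σ²·(k+1)/(k·n₁).
So n₁ = (1 + 1/k)·((z_{α/2} + z_β)/d)² = 1.500 × (3.000/0.74)².
n₁ = 1.500 × 16.44 = 24.7.
Round up: n₁ = 25, giving n₂ = 2 × 25 = 50.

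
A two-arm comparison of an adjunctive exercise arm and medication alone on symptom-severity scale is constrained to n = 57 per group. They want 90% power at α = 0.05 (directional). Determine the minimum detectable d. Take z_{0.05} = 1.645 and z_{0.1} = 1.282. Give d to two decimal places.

For two independent groups of n = 57 each: d_min = (z_{α} + z_β)·√(2/n).
z-sum = 1.645 + 1.282 = 2.927.
d_min = 2.927 × √(2/57) = 2.927 × 0.1873 = 0.548.

d_min ≈ 0.55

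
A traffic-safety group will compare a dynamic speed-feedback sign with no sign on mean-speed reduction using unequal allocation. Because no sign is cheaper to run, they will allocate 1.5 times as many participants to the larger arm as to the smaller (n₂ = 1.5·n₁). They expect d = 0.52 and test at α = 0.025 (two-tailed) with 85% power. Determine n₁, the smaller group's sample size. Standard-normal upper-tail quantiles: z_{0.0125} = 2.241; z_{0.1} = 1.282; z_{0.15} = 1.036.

With allocation ratio k = n₂/n₁ = 1.5, Var(x̄₁−x̄₂) = σ²(1/n₁ + 1/(k·n₁)) = σ²·(k+1)/(k·n₁).
So n₁ = (1 + 1/k)·((z_{α/2} + z_β)/d)² = 1.667 × (3.277/0.52)².
n₁ = 1.667 × 39.71 = 66.2.
Round up: n₁ = 67, giving n₂ = ⌈1.5 × 67⌉ = ⌈100.5⌉ = 101.

n₁ = 67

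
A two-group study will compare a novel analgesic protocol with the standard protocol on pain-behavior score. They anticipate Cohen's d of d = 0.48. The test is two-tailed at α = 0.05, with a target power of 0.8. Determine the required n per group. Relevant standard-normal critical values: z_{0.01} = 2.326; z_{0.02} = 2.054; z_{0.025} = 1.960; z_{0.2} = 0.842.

n = 69 per group

For two independent groups with equal n: n = 2·((z_{α/2} + z_β) / d)².
z_{α/2} + z_β = 1.960 + 0.842 = 2.802.
n = 2 × (2.802 / 0.48)² = 2 × 5.838² = 2 × 34.08 = 68.2.
Round up to the next whole participant.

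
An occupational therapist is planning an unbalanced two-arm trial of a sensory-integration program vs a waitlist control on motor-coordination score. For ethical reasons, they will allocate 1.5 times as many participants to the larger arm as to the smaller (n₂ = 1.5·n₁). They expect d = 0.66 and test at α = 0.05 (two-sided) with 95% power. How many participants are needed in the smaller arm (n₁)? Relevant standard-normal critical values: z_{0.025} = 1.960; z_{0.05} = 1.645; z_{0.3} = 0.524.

With allocation ratio k = n₂/n₁ = 1.5, Var(x̄₁−x̄₂) = σ²(1/n₁ + 1/(k·n₁)) = σ²·(k+1)/(k·n₁).
So n₁ = (1 + 1/k)·((z_{α/2} + z_β)/d)² = 1.667 × (3.605/0.66)².
n₁ = 1.667 × 29.83 = 49.7.
Round up: n₁ = 50, giving n₂ = 1.5 × 50 = 75.

n₁ = 50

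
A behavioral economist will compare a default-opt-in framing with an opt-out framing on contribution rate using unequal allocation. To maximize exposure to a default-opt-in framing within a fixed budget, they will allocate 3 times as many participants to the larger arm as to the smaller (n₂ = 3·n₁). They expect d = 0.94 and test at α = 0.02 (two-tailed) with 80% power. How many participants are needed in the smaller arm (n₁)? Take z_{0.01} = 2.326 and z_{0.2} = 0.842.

With allocation ratio k = n₂/n₁ = 3, Var(x̄₁−x̄₂) = σ²(1/n₁ + 1/(k·n₁)) = σ²·(k+1)/(k·n₁).
So n₁ = (1 + 1/k)·((z_{α/2} + z_β)/d)² = 1.333 × (3.168/0.94)².
n₁ = 1.333 × 11.36 = 15.1.
Round up: n₁ = 16, giving n₂ = 3 × 16 = 48.

n₁ = 16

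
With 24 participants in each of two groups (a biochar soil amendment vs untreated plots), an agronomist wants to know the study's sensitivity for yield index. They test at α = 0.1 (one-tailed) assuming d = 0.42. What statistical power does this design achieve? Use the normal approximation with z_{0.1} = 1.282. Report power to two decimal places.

power ≈ 0.57

For two equal groups, power = Φ(d·√(n/2) − z_{α}).
d·√(n/2) = 0.42 × √(24/2) = 0.42 × 3.464 = 1.455.
z_β = 1.455 − 1.282 = 0.173.
Power = Φ(0.173) = 0.569.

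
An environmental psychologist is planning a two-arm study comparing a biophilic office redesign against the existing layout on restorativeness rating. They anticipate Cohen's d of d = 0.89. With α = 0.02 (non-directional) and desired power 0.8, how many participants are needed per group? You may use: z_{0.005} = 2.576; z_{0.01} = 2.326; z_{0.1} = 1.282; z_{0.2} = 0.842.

n = 26 per group

For two independent groups with equal n: n = 2·((z_{α/2} + z_β) / d)².
z_{α/2} + z_β = 2.326 + 0.842 = 3.168.
n = 2 × (3.168 / 0.89)² = 2 × 3.560² = 2 × 12.67 = 25.3.
Round up to the next whole participant.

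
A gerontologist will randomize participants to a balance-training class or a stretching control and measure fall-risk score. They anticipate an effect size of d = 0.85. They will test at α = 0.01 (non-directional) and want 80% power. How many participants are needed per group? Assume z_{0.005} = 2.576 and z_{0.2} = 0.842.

n = 33 per group

For two independent groups with equal n: n = 2·((z_{α/2} + z_β) / d)².
z_{α/2} + z_β = 2.576 + 0.842 = 3.418.
n = 2 × (3.418 / 0.85)² = 2 × 4.021² = 2 × 16.17 = 32.3.
Round up to the next whole participant.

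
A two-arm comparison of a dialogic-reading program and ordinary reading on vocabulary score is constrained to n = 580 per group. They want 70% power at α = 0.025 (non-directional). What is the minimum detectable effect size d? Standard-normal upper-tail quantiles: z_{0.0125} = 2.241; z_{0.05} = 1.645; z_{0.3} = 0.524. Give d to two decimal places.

For two independent groups of n = 580 each: d_min = (z_{α/2} + z_β)·√(2/n).
z-sum = 2.241 + 0.524 = 2.765.
d_min = 2.765 × √(2/580) = 2.765 × 0.0587 = 0.162.

d_min ≈ 0.16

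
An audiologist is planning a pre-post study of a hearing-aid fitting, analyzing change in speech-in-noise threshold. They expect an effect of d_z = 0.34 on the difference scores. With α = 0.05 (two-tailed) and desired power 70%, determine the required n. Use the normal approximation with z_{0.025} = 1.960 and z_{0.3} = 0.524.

n = 54 pairs

For a paired (one-sample on differences) test: n = ((z_{α/2} + z_β) / d)².
z_{α/2} + z_β = 1.960 + 0.524 = 2.484.
n = (2.484 / 0.34)² = 7.306² = 53.38.
Round up.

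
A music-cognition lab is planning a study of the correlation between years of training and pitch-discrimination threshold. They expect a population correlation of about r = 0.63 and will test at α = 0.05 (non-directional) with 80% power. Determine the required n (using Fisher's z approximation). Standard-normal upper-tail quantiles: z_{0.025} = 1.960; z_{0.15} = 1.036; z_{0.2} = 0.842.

Fisher's z: C = ½·ln((1+r)/(1−r)) = ½·ln(4.4054) = 0.7414.
n = ((z_{α/2} + z_β)/C)² + 3.
(1.960 + 0.842) / 0.7414 = 2.802 / 0.7414 = 3.779.
n = 3.779² + 3 = 14.28 + 3 = 17.3.
Round up.

n = 18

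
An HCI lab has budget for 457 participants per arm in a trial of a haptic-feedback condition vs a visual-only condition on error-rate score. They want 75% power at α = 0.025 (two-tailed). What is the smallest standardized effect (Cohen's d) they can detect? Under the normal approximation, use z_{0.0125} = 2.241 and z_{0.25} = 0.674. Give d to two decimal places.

For two independent groups of n = 457 each: d_min = (z_{α/2} + z_β)·√(2/n).
z-sum = 2.241 + 0.674 = 2.915.
d_min = 2.915 × √(2/457) = 2.915 × 0.0662 = 0.193.

d_min ≈ 0.19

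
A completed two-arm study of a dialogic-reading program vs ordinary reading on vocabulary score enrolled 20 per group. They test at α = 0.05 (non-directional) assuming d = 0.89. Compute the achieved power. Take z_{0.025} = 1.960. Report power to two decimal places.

power ≈ 0.80

For two equal groups, power = Φ(d·√(n/2) − z_{α/2}).
d·√(n/2) = 0.89 × √(20/2) = 0.89 × 3.162 = 2.814.
z_β = 2.814 − 1.960 = 0.854.
Power = Φ(0.854) = 0.804.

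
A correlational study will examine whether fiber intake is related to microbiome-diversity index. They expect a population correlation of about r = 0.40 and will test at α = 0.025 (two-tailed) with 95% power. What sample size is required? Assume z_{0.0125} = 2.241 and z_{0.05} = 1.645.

Fisher's z: C = ½·ln((1+r)/(1−r)) = ½·ln(2.3333) = 0.4236.
n = ((z_{α/2} + z_β)/C)² + 3.
(2.241 + 1.645) / 0.4236 = 3.886 / 0.4236 = 9.174.
n = 9.174² + 3 = 84.16 + 3 = 87.2.
Round up.

n = 88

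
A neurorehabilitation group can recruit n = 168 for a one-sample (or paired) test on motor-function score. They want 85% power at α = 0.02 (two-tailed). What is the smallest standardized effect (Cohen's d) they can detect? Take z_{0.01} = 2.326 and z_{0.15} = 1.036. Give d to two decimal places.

d_min ≈ 0.26

For a single sample (or paired design) of n = 168: d_min = (z_{α/2} + z_β)/√n.
z-sum = 2.326 + 1.036 = 3.362.
d_min = 3.362 / √168 = 3.362 / 12.961 = 0.259.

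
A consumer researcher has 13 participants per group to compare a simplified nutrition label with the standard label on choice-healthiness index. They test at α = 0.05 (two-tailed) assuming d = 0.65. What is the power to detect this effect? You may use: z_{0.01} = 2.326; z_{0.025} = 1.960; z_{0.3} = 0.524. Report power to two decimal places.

power ≈ 0.38

For two equal groups, power = Φ(d·√(n/2) − z_{α/2}).
d·√(n/2) = 0.65 × √(13/2) = 0.65 × 2.550 = 1.657.
z_β = 1.657 − 1.960 = -0.303.
Power = Φ(-0.303) = 0.381.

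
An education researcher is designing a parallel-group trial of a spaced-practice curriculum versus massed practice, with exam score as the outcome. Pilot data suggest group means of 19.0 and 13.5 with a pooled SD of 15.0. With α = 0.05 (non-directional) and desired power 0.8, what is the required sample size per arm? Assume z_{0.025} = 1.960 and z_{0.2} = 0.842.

n = 117 per group

Cohen's d = |M₁ − M₂| / SD_pooled = |19.0 − 13.5| / 15.0 = 5.5 / 15.0 = 0.367.
For two independent groups with equal n: n = 2·((z_{α/2} + z_β) / d)².
z_{α/2} + z_β = 1.960 + 0.842 = 2.802.
n = 2 × (2.802 / 0.367)² = 2 × 7.635² = 2 × 58.29 = 116.6.
Round up to the next whole participant.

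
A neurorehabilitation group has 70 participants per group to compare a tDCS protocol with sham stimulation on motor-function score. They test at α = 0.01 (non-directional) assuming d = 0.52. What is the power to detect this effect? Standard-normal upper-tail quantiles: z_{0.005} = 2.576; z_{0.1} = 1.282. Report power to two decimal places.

For two equal groups, power = Φ(d·√(n/2) − z_{α/2}).
d·√(n/2) = 0.52 × √(70/2) = 0.52 × 5.916 = 3.076.
z_β = 3.076 − 2.576 = 0.500.
Power = Φ(0.500) = 0.692.

power ≈ 0.69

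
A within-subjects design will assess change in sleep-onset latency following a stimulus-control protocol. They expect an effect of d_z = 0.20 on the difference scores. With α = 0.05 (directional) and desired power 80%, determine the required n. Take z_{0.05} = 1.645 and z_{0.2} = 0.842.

For a paired (one-sample on differences) test: n = ((z_{α} + z_β) / d)².
z_{α} + z_β = 1.645 + 0.842 = 2.487.
n = (2.487 / 0.20)² = 12.435² = 154.63.
Round up.

n = 155 pairs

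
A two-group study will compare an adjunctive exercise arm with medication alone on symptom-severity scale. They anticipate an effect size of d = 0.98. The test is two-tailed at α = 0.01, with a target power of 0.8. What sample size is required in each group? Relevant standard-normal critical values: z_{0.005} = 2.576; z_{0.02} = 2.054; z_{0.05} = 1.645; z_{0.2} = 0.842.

For two independent groups with equal n: n = 2·((z_{α/2} + z_β) / d)².
z_{α/2} + z_β = 2.576 + 0.842 = 3.418.
n = 2 × (3.418 / 0.98)² = 2 × 3.488² = 2 × 12.16 = 24.3.
Round up to the next whole participant.

n = 25 per group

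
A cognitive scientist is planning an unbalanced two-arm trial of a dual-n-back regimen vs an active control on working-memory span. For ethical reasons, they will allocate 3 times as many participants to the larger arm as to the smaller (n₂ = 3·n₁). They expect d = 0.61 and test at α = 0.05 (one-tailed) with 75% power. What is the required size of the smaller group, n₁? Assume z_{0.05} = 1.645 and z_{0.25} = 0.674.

n₁ = 20

With allocation ratio k = n₂/n₁ = 3, Var(x̄₁−x̄₂) = σ²(1/n₁ + 1/(k·n₁)) = σ²·(k+1)/(k·n₁).
So n₁ = (1 + 1/k)·((z_{α} + z_β)/d)² = 1.333 × (2.319/0.61)².
n₁ = 1.333 × 14.45 = 19.3.
Round up: n₁ = 20, giving n₂ = 3 × 20 = 60.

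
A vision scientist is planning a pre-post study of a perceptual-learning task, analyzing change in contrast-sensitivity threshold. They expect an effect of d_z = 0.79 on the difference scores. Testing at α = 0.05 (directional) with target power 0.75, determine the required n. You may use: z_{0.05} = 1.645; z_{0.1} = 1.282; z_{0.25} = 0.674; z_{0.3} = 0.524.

n = 9 pairs

For a paired (one-sample on differences) test: n = ((z_{α} + z_β) / d)².
z_{α} + z_β = 1.645 + 0.674 = 2.319.
n = (2.319 / 0.79)² = 2.935² = 8.62.
Round up.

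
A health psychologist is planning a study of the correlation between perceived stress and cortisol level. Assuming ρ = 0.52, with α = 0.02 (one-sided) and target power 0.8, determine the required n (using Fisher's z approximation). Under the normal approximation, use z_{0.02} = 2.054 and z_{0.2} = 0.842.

n = 29

Fisher's z: C = ½·ln((1+r)/(1−r)) = ½·ln(3.1667) = 0.5763.
n = ((z_{α} + z_β)/C)² + 3.
(2.054 + 0.842) / 0.5763 = 2.896 / 0.5763 = 5.025.
n = 5.025² + 3 = 25.25 + 3 = 28.3.
Round up.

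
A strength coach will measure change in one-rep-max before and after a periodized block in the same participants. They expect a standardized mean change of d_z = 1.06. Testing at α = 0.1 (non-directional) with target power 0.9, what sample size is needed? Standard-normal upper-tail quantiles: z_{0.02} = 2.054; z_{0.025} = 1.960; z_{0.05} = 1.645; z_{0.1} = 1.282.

For a paired (one-sample on differences) test: n = ((z_{α/2} + z_β) / d)².
z_{α/2} + z_β = 1.645 + 1.282 = 2.927.
n = (2.927 / 1.06)² = 2.761² = 7.62.
Round up.

n = 8 pairs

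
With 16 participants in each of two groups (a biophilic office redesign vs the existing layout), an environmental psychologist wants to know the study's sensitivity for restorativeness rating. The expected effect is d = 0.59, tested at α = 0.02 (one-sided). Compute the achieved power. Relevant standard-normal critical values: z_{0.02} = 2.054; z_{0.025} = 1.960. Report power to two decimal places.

power ≈ 0.35

For two equal groups, power = Φ(d·√(n/2) − z_{α}).
d·√(n/2) = 0.59 × √(16/2) = 0.59 × 2.828 = 1.669.
z_β = 1.669 − 2.054 = -0.385.
Power = Φ(-0.385) = 0.350.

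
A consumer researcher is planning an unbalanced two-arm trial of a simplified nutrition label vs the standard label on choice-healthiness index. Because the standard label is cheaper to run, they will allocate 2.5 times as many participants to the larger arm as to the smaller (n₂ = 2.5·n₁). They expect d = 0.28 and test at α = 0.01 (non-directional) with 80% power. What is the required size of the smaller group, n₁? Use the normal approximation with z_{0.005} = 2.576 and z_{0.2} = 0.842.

n₁ = 209

With allocation ratio k = n₂/n₁ = 2.5, Var(x̄₁−x̄₂) = σ²(1/n₁ + 1/(k·n₁)) = σ²·(k+1)/(k·n₁).
So n₁ = (1 + 1/k)·((z_{α/2} + z_β)/d)² = 1.400 × (3.418/0.28)².
n₁ = 1.400 × 149.01 = 208.6.
Round up: n₁ = 209, giving n₂ = ⌈2.5 × 209⌉ = ⌈522.5⌉ = 523.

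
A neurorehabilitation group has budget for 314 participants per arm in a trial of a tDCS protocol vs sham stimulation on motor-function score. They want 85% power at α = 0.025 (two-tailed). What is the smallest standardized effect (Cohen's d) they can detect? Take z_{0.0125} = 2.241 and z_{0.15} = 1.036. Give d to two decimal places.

d_min ≈ 0.26

For two independent groups of n = 314 each: d_min = (z_{α/2} + z_β)·√(2/n).
z-sum = 2.241 + 1.036 = 3.277.
d_min = 3.277 × √(2/314) = 3.277 × 0.0798 = 0.262.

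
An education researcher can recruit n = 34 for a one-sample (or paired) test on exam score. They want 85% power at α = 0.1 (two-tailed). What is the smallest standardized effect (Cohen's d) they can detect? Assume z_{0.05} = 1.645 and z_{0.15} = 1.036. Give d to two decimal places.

For a single sample (or paired design) of n = 34: d_min = (z_{α/2} + z_β)/√n.
z-sum = 1.645 + 1.036 = 2.681.
d_min = 2.681 / √34 = 2.681 / 5.831 = 0.460.

d_min ≈ 0.46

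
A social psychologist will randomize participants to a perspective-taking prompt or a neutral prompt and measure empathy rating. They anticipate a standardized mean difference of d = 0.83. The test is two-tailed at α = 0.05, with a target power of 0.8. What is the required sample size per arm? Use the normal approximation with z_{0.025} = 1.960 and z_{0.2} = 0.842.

n = 23 per group

For two independent groups with equal n: n = 2·((z_{α/2} + z_β) / d)².
z_{α/2} + z_β = 1.960 + 0.842 = 2.802.
n = 2 × (2.802 / 0.83)² = 2 × 3.376² = 2 × 11.40 = 22.8.
Round up to the next whole participant.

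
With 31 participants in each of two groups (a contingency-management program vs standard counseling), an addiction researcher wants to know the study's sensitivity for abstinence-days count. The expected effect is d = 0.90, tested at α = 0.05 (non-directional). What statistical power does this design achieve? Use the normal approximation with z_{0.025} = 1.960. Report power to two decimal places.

power ≈ 0.94

For two equal groups, power = Φ(d·√(n/2) − z_{α/2}).
d·√(n/2) = 0.90 × √(31/2) = 0.90 × 3.937 = 3.543.
z_β = 3.543 − 1.960 = 1.583.
Power = Φ(1.583) = 0.943.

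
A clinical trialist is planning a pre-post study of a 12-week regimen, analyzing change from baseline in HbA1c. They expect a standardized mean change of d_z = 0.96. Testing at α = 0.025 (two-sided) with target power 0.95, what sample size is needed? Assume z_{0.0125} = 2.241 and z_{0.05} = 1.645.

n = 17 pairs

For a paired (one-sample on differences) test: n = ((z_{α/2} + z_β) / d)².
z_{α/2} + z_β = 2.241 + 1.645 = 3.886.
n = (3.886 / 0.96)² = 4.048² = 16.39.
Round up.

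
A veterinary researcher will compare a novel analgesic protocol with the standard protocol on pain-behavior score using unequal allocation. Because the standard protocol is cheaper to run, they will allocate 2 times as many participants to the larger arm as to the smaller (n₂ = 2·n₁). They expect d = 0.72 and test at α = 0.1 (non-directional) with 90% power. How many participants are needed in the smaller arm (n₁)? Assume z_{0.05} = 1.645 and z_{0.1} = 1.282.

With allocation ratio k = n₂/n₁ = 2, Var(x̄₁−x̄₂) = σ²(1/n₁ + 1/(k·n₁)) = σ²·(k+1)/(k·n₁).
So n₁ = (1 + 1/k)·((z_{α/2} + z_β)/d)² = 1.500 × (2.927/0.72)².
n₁ = 1.500 × 16.53 = 24.8.
Round up: n₁ = 25, giving n₂ = 2 × 25 = 50.

n₁ = 25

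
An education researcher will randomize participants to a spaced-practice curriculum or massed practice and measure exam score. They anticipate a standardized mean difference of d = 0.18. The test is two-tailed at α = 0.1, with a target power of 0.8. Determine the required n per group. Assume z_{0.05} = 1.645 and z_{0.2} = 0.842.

n = 382 per group

For two independent groups with equal n: n = 2·((z_{α/2} + z_β) / d)².
z_{α/2} + z_β = 1.645 + 0.842 = 2.487.
n = 2 × (2.487 / 0.18)² = 2 × 13.817² = 2 × 190.90 = 381.8.
Round up to the next whole participant.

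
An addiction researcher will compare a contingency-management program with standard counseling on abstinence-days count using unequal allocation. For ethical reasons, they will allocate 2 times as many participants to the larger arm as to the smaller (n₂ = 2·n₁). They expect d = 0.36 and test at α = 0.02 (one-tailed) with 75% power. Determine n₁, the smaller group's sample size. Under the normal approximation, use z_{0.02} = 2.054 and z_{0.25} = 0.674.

n₁ = 87

With allocation ratio k = n₂/n₁ = 2, Var(x̄₁−x̄₂) = σ²(1/n₁ + 1/(k·n₁)) = σ²·(k+1)/(k·n₁).
So n₁ = (1 + 1/k)·((z_{α} + z_β)/d)² = 1.500 × (2.728/0.36)².
n₁ = 1.500 × 57.42 = 86.1.
Round up: n₁ = 87, giving n₂ = 2 × 87 = 174.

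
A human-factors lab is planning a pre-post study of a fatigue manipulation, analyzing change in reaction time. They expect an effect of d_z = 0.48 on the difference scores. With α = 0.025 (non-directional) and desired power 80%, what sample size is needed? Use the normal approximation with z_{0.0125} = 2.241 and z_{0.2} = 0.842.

n = 42 pairs

For a paired (one-sample on differences) test: n = ((z_{α/2} + z_β) / d)².
z_{α/2} + z_β = 2.241 + 0.842 = 3.083.
n = (3.083 / 0.48)² = 6.423² = 41.25.
Round up.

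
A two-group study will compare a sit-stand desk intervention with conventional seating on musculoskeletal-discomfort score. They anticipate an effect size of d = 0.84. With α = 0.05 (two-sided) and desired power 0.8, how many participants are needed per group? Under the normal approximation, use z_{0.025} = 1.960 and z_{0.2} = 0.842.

For two independent groups with equal n: n = 2·((z_{α/2} + z_β) / d)².
z_{α/2} + z_β = 1.960 + 0.842 = 2.802.
n = 2 × (2.802 / 0.84)² = 2 × 3.336² = 2 × 11.13 = 22.3.
Round up to the next whole participant.

n = 23 per group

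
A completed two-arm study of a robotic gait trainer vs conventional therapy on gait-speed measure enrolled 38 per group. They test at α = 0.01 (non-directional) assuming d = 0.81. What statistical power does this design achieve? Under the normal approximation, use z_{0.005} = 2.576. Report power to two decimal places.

For two equal groups, power = Φ(d·√(n/2) − z_{α/2}).
d·√(n/2) = 0.81 × √(38/2) = 0.81 × 4.359 = 3.531.
z_β = 3.531 − 2.576 = 0.955.
Power = Φ(0.955) = 0.830.

power ≈ 0.83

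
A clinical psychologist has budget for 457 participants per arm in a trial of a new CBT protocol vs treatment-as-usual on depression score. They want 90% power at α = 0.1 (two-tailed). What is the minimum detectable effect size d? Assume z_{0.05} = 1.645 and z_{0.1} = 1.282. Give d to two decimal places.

For two independent groups of n = 457 each: d_min = (z_{α/2} + z_β)·√(2/n).
z-sum = 1.645 + 1.282 = 2.927.
d_min = 2.927 × √(2/457) = 2.927 × 0.0662 = 0.194.

d_min ≈ 0.19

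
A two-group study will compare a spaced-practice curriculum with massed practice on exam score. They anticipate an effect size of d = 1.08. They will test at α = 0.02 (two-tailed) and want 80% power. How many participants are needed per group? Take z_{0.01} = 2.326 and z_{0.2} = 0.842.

For two independent groups with equal n: n = 2·((z_{α/2} + z_β) / d)².
z_{α/2} + z_β = 2.326 + 0.842 = 3.168.
n = 2 × (3.168 / 1.08)² = 2 × 2.933² = 2 × 8.60 = 17.2.
Round up to the next whole participant.

n = 18 per group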